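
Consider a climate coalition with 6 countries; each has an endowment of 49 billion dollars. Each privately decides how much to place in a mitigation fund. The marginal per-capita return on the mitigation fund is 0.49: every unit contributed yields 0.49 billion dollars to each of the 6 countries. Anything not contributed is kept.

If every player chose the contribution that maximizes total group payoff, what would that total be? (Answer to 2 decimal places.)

Each contributed unit returns 2.940 to the group as a whole (0.49 to each of 6 players), which exceeds 1, so the social optimum is full contribution: group total = 2.940 × 294 = 864.36.

864.36 billion dollars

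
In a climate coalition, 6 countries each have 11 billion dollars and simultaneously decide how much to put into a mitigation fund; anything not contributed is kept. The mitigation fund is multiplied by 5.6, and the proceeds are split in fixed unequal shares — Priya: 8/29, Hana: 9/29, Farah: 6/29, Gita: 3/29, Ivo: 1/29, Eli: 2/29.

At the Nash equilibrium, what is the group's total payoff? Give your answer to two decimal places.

Player j's private return per contributed unit is 5.6 × (j's share). Contributing is weakly dominant for j when that share is at least 1/5.6 = 0.1786, and contributing 0 is dominant otherwise.
Priya, Hana and Farah are above the threshold, contributing 11 each; the remaining 3 contribute 0. Total contributed: 33.
The mitigation fund pays out 5.6 × 33 = 184.80 in total (split across the unequal shares, but the aggregate is all that matters for the group sum).
The 3 free-riders keep 11 each, adding 33. Group total = 33 + 184.80 = 217.80.

217.80 billion dollars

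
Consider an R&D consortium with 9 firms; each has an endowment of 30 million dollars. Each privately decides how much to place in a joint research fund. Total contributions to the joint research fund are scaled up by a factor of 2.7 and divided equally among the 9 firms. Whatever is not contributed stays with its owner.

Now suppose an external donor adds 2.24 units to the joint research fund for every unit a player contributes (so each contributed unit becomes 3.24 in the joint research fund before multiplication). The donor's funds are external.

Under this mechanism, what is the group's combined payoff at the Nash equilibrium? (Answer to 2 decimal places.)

270.00 million dollars

Even with the mechanism, each unit contributed returns only 2.7 × 3.24 / 9 = 0.9720 per unit of net cost, so contributing nothing is still dominant.
At the Nash equilibrium no one contributes; group total payoff = 9 × 30 = 270.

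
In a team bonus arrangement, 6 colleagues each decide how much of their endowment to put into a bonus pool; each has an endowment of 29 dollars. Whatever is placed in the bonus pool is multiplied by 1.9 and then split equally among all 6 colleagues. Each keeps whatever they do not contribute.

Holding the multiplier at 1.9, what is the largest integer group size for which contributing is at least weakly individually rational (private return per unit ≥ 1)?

1

Private return per unit is 1.9/(group size), which is ≥ 1 whenever the group size is ≤ 1.9.
The largest such integer is 1.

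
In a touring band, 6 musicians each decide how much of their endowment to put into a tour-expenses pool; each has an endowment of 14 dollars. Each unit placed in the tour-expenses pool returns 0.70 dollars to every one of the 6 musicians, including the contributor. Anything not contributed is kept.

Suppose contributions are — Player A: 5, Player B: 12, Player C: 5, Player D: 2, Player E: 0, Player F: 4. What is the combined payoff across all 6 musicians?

173.60 dollars

Total contributed: 5 + 12 + 5 + 2 + 0 + 4 = 28; total kept: 6 × 14 − 28 = 56.
The tour-expenses pool pays out 0.70 × 6 × 28 = 117.60 in aggregate.
Group total = 56 + 117.60 = 173.60.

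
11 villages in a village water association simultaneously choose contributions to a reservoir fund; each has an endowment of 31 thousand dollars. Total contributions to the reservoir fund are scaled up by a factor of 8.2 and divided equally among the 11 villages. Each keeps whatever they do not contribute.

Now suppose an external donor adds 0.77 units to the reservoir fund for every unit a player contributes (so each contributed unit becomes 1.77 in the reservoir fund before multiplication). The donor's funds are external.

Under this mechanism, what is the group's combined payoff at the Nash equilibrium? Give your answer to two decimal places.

4949.27 thousand dollars

With the mechanism, a contributed unit returns 8.2 × 1.77 / 11 = 1.3195 per unit of net cost to the contributor — now above 1 — so contributing fully is weakly dominant for every player.
At the Nash equilibrium everyone contributes 31. Group total payoff = 8.2 × 1.77 × 341 = 4949.27.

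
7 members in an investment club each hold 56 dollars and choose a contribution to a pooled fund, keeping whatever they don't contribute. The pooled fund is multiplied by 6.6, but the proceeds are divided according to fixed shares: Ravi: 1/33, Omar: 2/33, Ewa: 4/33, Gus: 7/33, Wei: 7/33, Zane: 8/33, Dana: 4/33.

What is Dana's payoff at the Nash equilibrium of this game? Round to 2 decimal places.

190.40 dollars

Each unit j contributes comes back to j as 6.6 × (j's share), so j prefers to contribute only if that share exceeds 1/6.6 = 0.1515; otherwise keeping the unit dominates.
Gus, Wei and Zane are above the threshold, contributing 56 each; the remaining 4 contribute 0. Total contributed: 168.
Dana keeps 56 and receives 6.6 × 168 × 4/33 = 134.40 from the pooled fund, for a payoff of 190.40.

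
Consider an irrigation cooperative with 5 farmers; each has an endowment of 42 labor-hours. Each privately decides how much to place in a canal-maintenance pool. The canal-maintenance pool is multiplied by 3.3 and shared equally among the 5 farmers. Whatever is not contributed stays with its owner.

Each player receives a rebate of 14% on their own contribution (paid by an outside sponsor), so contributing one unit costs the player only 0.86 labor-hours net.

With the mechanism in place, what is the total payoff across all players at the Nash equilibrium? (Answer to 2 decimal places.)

210.00 labor-hours

The effective private return is (3.3/5) / 0.86 = 0.7674, which is still under 1, so the mechanism doesn't change anyone's dominant strategy: zero contribution.
At the Nash equilibrium no one contributes; group total payoff = 5 × 42 = 210.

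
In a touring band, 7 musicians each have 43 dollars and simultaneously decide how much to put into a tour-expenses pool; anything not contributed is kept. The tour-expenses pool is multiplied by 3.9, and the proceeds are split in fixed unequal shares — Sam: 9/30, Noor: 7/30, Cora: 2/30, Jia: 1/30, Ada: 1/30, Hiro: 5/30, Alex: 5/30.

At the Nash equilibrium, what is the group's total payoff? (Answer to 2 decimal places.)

425.70 dollars

Each unit j contributes comes back to j as 3.9 × (j's share), so j prefers to contribute only if that share exceeds 1/3.9 = 0.2564; otherwise keeping the unit dominates.
Sam alone (share 9/30) is above the threshold, contributing 43; the remaining 6 contribute 0. Total contributed: 43.
The tour-expenses pool pays out 3.9 × 43 = 167.70 in total (split across the unequal shares, but the aggregate is all that matters for the group sum).
The 6 free-riders keep 43 each, adding 258. Group total = 258 + 167.70 = 425.70.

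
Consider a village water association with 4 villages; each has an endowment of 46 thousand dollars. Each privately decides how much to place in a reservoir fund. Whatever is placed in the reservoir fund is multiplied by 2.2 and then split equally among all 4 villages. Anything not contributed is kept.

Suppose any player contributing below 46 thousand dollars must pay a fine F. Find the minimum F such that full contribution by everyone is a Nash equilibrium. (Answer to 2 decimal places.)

Given the others contribute fully, the best deviation is to contribute 0 (any partial contribution still incurs the fine and gives up units whose private return 0.5500 is below 1).
Deviating from 46 to 0 saves 46 thousand dollars but forfeits the deviator's share of the drop in the reservoir fund: 2.2/4 × 46 = 25.30.
So the deviation gain is 46 − 25.30 = 20.70, and the fine must be at least 20.70 thousand dollars to wipe it out.

20.70 thousand dollars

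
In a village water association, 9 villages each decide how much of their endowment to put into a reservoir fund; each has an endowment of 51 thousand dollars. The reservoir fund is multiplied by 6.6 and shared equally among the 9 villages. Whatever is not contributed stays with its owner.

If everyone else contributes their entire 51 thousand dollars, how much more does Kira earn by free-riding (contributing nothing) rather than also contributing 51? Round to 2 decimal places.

Switching from a contribution of 51 to 0 lets Kira keep an extra 51 thousand dollars, but lowers the reservoir fund by 51, which costs Kira their own share of that drop: 6.6/9 × 51 = 37.40.
Net gain = 51 − 37.40 = 13.60. The private return per contributed unit (0.7333) is below 1, so free-riding is indeed the best response regardless of what the others do.

13.60 thousand dollars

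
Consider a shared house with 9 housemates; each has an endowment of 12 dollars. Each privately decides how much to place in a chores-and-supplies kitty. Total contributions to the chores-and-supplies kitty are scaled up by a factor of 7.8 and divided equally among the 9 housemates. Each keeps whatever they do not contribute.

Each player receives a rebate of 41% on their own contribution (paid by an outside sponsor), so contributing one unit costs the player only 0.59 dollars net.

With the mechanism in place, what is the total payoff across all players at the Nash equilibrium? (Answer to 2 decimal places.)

With the mechanism, a contributed unit returns (7.8/9) / 0.59 = 1.4689 per unit of net cost to the contributor — now above 1 — so contributing fully is weakly dominant for every player.
At the Nash equilibrium everyone contributes 12. Group total payoff = 9 × (12 × 0.41 + 7.8 × 12) = 886.68.

886.68 dollars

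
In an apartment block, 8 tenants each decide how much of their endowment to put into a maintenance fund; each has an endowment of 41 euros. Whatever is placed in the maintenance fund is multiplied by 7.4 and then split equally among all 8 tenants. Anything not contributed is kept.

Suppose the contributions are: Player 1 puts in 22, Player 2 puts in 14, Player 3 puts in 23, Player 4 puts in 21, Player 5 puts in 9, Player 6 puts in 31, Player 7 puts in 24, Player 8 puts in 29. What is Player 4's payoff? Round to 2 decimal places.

Total contributed: 22 + 14 + 23 + 21 + 9 + 31 + 24 + 29 = 173.
Each receives 7.4 × 173 / 8 = 160.03 from the maintenance fund.
Player 4 keeps 41 − 21 = 20, so Player 4's payoff is 20 + 160.03 = 180.03.

180.03 euros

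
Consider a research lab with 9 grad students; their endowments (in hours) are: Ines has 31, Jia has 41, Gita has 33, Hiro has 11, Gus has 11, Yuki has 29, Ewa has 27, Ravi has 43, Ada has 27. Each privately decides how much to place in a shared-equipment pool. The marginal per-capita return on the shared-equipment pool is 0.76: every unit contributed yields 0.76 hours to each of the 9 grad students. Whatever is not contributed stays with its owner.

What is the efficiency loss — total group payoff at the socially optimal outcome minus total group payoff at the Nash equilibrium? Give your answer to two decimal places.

1477.52 hours

The private return per contributed unit is 0.76 < 1 for everyone, so the Nash equilibrium is zero contribution and the group total is Σ E_j = 31 + 41 + 33 + 11 + 11 + 29 + 27 + 43 + 27 = 253.
Each contributed unit returns 6.840 to the group, so the social optimum is full contribution by everyone: group total = 6.840 × 253 = 1730.52.
Efficiency loss = (6.840 − 1) × 253 = 1477.52.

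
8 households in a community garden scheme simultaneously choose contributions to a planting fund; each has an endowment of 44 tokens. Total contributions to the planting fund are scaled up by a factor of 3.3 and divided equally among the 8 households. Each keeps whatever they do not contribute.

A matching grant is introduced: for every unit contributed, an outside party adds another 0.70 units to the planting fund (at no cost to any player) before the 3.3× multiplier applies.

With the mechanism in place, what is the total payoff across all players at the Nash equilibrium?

With the mechanism, a contributed unit returns 3.3 × 1.70 / 8 = 0.7013 per unit of net cost — still below 1 — so contributing 0 remains dominant for every player.
Everyone keeps their endowment and the group total is 8 × 44 = 352.

352.00 tokens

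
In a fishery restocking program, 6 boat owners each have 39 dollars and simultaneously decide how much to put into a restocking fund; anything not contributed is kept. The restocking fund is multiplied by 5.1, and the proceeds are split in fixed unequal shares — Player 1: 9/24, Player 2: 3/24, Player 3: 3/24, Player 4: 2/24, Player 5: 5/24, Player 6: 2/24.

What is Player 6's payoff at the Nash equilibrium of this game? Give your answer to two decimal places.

72.15 dollars

Player j's private return per contributed unit is 5.1 × (j's share). Contributing is weakly dominant for j when that share is at least 1/5.1 = 0.1961, and contributing 0 is dominant otherwise.
Player 1 and Player 5 clear that bar, contributing 39 each; the remaining 4 contribute 0. Total contributed: 78.
Player 6 keeps 39 and receives 5.1 × 78 × 2/24 = 33.15 from the restocking fund, for a payoff of 72.15.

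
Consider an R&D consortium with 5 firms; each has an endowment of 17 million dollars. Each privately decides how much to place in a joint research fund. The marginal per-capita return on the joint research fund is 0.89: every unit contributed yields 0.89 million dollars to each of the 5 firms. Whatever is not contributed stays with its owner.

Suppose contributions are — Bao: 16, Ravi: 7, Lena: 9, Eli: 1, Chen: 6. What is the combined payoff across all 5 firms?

219.55 million dollars

Total contributed: 16 + 7 + 9 + 1 + 6 = 39; total kept: 5 × 17 − 39 = 46.
The joint research fund pays out 0.89 × 5 × 39 = 173.55 in aggregate.
Group total = 46 + 173.55 = 219.55.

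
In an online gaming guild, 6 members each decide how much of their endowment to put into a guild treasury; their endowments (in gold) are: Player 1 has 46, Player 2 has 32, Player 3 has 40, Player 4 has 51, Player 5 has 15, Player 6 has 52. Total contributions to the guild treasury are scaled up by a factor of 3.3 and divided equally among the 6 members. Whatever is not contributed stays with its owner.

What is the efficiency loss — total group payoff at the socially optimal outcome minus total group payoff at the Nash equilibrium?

542.80 gold

The private return per contributed unit is 3.3/6 = 0.5500 < 1 for every player regardless of endowment, so the Nash equilibrium is zero contribution and the group total is Σ E_j = 46 + 32 + 40 + 51 + 15 + 52 = 236.
Each contributed unit returns 3.300 to the group, so the social optimum is full contribution by everyone: group total = 3.300 × 236 = 778.80.
Efficiency loss = (3.300 − 1) × 236 = 542.80.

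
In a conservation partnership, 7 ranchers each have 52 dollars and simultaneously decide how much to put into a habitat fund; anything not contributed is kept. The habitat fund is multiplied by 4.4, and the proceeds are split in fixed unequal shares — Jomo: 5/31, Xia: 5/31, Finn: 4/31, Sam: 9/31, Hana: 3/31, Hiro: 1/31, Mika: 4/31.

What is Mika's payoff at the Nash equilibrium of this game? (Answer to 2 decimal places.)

Player j's private return per contributed unit is 4.4 × (j's share). Contributing is weakly dominant for j when that share is at least 1/4.4 = 0.2273, and contributing 0 is dominant otherwise.
The only share above 0.2273 is Sam's 9/31, contributing 52; the remaining 6 contribute 0. Total contributed: 52.
Mika keeps 52 and receives 4.4 × 52 × 4/31 = 29.52 from the habitat fund, for a payoff of 81.52.

81.52 dollars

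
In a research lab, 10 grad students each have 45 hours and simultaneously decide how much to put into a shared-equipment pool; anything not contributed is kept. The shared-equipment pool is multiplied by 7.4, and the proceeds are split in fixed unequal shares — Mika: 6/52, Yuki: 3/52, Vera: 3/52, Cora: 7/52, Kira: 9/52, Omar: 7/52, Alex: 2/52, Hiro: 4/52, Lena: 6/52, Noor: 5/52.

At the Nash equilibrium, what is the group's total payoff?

Each unit j contributes comes back to j as 7.4 × (j's share), so j prefers to contribute only if that share exceeds 1/7.4 = 0.1351; otherwise keeping the unit dominates.
Only Kira (9/52) clears that bar, contributing 45; the remaining 9 contribute 0. Total contributed: 45.
The shared-equipment pool pays out 7.4 × 45 = 333.00 in total (split across the unequal shares, but the aggregate is all that matters for the group sum).
The 9 free-riders keep 45 each, adding 405. Group total = 405 + 333.00 = 738.00.

738.00 hours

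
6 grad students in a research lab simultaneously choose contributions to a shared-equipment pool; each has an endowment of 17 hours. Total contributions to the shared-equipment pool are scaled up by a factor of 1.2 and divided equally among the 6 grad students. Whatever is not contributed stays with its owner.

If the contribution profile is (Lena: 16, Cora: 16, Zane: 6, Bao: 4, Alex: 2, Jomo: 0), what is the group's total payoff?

110.80 hours

Total contributed: 16 + 16 + 6 + 4 + 2 + 0 = 44; total kept: 6 × 17 − 44 = 58.
The shared-equipment pool pays out 1.2 × 44 = 52.80 in aggregate.
Group total = 58 + 52.80 = 110.80.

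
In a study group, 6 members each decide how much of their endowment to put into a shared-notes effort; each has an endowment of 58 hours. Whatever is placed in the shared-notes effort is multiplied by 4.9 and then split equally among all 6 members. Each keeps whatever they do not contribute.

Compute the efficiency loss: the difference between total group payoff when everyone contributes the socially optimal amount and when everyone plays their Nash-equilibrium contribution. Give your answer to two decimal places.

1357.20 hours

Each contributed unit returns 4.9/6 = 0.8167 to its contributor — below 1 — so contributing 0 is dominant for every player. At the Nash equilibrium everyone keeps their 58, and the group total is 6 × 58 = 348.
Each contributed unit returns 4.900 to the group as a whole (0.8167 to each of 6 players), which exceeds 1, so the social optimum is full contribution: group total = 4.900 × 348 = 1705.20.
Efficiency loss = 1705.20 − 348 = 1357.20.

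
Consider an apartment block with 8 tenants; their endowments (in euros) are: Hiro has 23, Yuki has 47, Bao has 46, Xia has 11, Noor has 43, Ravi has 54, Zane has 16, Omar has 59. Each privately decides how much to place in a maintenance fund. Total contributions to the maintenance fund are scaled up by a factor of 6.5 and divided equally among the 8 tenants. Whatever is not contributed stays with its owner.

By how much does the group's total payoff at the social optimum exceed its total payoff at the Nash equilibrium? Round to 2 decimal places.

The private return per contributed unit is 6.5/8 = 0.8125 < 1 for every player regardless of endowment, so the Nash equilibrium is zero contribution and the group total is Σ E_j = 23 + 47 + 46 + 11 + 43 + 54 + 16 + 59 = 299.
Each contributed unit returns 6.500 to the group, so the social optimum is full contribution by everyone: group total = 6.500 × 299 = 1943.50.
Efficiency loss = (6.500 − 1) × 299 = 1644.50.

1644.50 euros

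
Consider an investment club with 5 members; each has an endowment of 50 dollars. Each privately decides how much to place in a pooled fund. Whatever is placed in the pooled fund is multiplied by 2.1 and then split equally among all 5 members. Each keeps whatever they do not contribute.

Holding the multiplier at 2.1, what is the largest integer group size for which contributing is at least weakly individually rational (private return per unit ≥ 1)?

2

Private return per unit is 2.1/(group size), which is ≥ 1 whenever the group size is ≤ 2.1.
The largest such integer is 2.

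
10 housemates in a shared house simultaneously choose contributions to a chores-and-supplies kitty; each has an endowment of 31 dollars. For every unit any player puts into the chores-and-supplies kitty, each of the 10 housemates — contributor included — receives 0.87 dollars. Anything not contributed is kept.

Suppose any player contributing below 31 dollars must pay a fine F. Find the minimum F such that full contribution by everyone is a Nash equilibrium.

Given the others contribute fully, the best deviation is to contribute 0 (any partial contribution still incurs the fine and gives up units whose private return 0.87 is below 1).
Deviating from 31 to 0 saves 31 dollars but forfeits the deviator's share of the drop in the chores-and-supplies kitty: 0.87 × 31 = 26.97.
So the deviation gain is 31 − 26.97 = 4.03, and the fine must be at least 4.03 dollars to wipe it out.

4.03 dollars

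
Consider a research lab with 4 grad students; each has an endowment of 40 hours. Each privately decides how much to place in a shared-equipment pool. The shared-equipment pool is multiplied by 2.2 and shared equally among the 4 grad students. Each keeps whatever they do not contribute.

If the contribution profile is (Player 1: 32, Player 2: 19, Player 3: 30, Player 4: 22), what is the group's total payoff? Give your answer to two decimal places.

283.60 hours

Total contributed: 32 + 19 + 30 + 22 = 103; total kept: 4 × 40 − 103 = 57.
The shared-equipment pool pays out 2.2 × 103 = 226.60 in aggregate.
Group total = 57 + 226.60 = 283.60.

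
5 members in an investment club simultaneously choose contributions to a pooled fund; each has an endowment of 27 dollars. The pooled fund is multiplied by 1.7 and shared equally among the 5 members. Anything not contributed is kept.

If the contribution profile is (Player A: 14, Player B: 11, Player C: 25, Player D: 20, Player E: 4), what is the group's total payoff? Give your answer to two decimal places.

186.80 dollars

Total contributed: 14 + 11 + 25 + 20 + 4 = 74; total kept: 5 × 27 − 74 = 61.
The pooled fund pays out 1.7 × 74 = 125.80 in aggregate.
Group total = 61 + 125.80 = 186.80.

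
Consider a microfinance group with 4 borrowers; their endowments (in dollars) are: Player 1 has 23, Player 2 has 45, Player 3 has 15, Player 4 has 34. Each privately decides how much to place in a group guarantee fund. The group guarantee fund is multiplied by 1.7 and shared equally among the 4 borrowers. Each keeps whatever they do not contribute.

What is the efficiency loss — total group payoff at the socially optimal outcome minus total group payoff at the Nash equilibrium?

The private return per contributed unit is 1.7/4 = 0.4250 < 1 for every player regardless of endowment, so the Nash equilibrium is zero contribution and the group total is Σ E_j = 23 + 45 + 15 + 34 = 117.
Each contributed unit returns 1.700 to the group, so the social optimum is full contribution by everyone: group total = 1.700 × 117 = 198.90.
Efficiency loss = (1.700 − 1) × 117 = 81.90.

81.90 dollars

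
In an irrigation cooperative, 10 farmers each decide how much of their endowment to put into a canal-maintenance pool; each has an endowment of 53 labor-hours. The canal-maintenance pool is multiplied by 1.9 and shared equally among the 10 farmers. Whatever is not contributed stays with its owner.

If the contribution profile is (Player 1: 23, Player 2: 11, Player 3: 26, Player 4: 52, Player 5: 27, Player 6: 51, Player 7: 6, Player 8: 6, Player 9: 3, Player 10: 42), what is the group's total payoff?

Total contributed: 23 + 11 + 26 + 52 + 27 + 51 + 6 + 6 + 3 + 42 = 247; total kept: 10 × 53 − 247 = 283.
The canal-maintenance pool pays out 1.9 × 247 = 469.30 in aggregate.
Group total = 283 + 469.30 = 752.30.

752.30 labor-hours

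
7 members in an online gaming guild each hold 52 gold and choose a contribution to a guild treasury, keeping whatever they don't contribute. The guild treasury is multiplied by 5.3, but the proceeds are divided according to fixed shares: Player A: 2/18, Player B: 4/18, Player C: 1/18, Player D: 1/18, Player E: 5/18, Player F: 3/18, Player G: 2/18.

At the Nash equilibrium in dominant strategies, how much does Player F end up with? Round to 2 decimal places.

For player j, contributing a unit is worthwhile iff 5.3 × (j's share) ≥ 1, i.e. iff j's share is at least 0.1887.
Player B and Player E are above the threshold, contributing 52 each; the remaining 5 contribute 0. Total contributed: 104.
Player F keeps 52 and receives 5.3 × 104 × 3/18 = 91.87 from the guild treasury, for a payoff of 143.87.

143.87 gold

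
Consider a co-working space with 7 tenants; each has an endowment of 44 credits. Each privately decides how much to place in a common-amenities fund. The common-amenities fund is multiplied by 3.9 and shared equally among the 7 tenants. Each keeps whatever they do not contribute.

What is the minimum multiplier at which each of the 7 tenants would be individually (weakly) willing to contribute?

A contributed unit returns (multiplier)/7 to its contributor.
This reaches 1 exactly when the multiplier is 7.

7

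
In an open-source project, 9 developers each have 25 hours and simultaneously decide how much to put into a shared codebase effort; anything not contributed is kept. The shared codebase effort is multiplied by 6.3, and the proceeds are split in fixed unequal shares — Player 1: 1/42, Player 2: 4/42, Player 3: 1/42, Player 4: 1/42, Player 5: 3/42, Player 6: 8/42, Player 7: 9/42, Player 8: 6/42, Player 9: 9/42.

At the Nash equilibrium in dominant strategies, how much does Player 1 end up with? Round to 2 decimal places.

For player j, contributing a unit is worthwhile iff 6.3 × (j's share) ≥ 1, i.e. iff j's share is at least 0.1587.
Player 6, Player 7 and Player 9 are above the threshold, contributing 25 each; the remaining 6 contribute 0. Total contributed: 75.
Player 1 keeps 25 and receives 6.3 × 75 × 1/42 = 11.25 from the shared codebase effort, for a payoff of 36.25.

36.25 hours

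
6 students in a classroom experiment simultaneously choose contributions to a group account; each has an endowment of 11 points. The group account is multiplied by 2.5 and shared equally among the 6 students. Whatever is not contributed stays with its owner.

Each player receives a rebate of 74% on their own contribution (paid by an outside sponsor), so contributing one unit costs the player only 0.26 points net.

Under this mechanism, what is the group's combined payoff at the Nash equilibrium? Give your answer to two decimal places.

213.84 points

Under the mechanism each unit contributed yields (2.5/6) / 0.26 = 1.6026 back to its contributor per unit of net cost, which exceeds 1, making full contribution the dominant choice for everyone.
So the Nash equilibrium is full contribution by all 6; the group earns 6 × (11 × 0.74 + 2.5 × 11) = 213.84.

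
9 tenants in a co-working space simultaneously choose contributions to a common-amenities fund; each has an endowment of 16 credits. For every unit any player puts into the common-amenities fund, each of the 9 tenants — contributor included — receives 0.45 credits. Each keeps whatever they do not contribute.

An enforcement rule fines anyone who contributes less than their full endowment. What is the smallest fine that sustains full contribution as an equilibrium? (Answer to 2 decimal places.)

Given the others contribute fully, the best deviation is to contribute 0 (any partial contribution still incurs the fine and gives up units whose private return 0.45 is below 1).
Deviating from 16 to 0 saves 16 credits but forfeits the deviator's share of the drop in the common-amenities fund: 0.45 × 16 = 7.20.
So the deviation gain is 16 − 7.20 = 8.80, and the fine must be at least 8.80 credits to wipe it out.

8.80 credits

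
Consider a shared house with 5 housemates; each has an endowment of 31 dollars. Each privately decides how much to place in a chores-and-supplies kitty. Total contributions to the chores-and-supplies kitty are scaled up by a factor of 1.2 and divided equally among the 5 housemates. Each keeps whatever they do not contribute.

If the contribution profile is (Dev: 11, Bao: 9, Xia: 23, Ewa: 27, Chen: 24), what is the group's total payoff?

Total contributed: 11 + 9 + 23 + 27 + 24 = 94; total kept: 5 × 31 − 94 = 61.
The chores-and-supplies kitty pays out 1.2 × 94 = 112.80 in aggregate.
Group total = 61 + 112.80 = 173.80.

173.80 dollars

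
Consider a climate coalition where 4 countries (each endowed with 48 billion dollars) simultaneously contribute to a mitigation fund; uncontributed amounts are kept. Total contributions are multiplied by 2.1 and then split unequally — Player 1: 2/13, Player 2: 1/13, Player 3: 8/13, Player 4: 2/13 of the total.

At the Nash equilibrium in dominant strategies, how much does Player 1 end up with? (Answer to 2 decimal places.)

63.51 billion dollars

Each unit j contributes comes back to j as 2.1 × (j's share), so j prefers to contribute only if that share exceeds 1/2.1 = 0.4762; otherwise keeping the unit dominates.
Player 3 alone (share 8/13) is above the threshold, contributing 48; the remaining 3 contribute 0. Total contributed: 48.
Player 1 keeps 48 and receives 2.1 × 48 × 2/13 = 15.51 from the mitigation fund, for a payoff of 63.51.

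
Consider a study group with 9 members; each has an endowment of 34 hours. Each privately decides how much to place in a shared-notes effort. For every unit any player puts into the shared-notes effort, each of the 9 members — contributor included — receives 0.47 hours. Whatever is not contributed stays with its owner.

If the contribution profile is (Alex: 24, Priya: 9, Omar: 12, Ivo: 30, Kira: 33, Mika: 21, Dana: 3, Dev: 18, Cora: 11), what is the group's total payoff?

826.03 hours

Total contributed: 24 + 9 + 12 + 30 + 33 + 21 + 3 + 18 + 11 = 161; total kept: 9 × 34 − 161 = 145.
The shared-notes effort pays out 0.47 × 9 × 161 = 681.03 in aggregate.
Group total = 145 + 681.03 = 826.03.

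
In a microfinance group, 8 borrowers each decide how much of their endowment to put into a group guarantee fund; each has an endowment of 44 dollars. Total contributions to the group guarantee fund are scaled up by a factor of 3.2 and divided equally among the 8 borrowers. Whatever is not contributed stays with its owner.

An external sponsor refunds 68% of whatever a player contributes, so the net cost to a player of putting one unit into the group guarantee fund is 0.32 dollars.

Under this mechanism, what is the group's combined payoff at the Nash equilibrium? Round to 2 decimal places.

Under the mechanism each unit contributed yields (3.2/8) / 0.32 = 1.2500 back to its contributor per unit of net cost, which exceeds 1, making full contribution the dominant choice for everyone.
So the Nash equilibrium is full contribution by all 8; the group earns 8 × (44 × 0.68 + 3.2 × 44) = 1365.76.

1365.76 dollars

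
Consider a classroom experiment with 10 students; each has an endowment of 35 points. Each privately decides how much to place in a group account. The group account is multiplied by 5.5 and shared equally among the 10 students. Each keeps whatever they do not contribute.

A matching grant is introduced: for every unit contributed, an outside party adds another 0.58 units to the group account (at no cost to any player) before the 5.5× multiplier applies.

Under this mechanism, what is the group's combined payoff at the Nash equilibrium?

The effective private return is 5.5 × 1.58 / 10 = 0.8690, which is still under 1, so the mechanism doesn't change anyone's dominant strategy: zero contribution.
At the Nash equilibrium no one contributes; group total payoff = 10 × 35 = 350.

350.00 points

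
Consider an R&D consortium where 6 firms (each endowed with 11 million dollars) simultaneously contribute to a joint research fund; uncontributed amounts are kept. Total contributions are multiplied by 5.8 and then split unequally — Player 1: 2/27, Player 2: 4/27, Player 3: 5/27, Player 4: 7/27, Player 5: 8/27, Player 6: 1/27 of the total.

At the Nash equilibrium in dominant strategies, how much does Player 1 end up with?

25.18 million dollars

Each unit j contributes comes back to j as 5.8 × (j's share), so j prefers to contribute only if that share exceeds 1/5.8 = 0.1724; otherwise keeping the unit dominates.
The shares above 0.1724 belong to Player 3, Player 4 and Player 5, contributing 11 each; the remaining 3 contribute 0. Total contributed: 33.
Player 1 keeps 11 and receives 5.8 × 33 × 2/27 = 14.18 from the joint research fund, for a payoff of 25.18.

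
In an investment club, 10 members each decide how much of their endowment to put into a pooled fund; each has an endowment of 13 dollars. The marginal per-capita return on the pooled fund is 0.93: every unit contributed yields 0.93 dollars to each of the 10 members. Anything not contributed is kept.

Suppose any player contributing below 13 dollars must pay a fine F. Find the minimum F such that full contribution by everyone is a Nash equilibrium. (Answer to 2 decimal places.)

0.91 dollars

Given the others contribute fully, the best deviation is to contribute 0 (any partial contribution still incurs the fine and gives up units whose private return 0.93 is below 1).
Deviating from 13 to 0 saves 13 dollars but forfeits the deviator's share of the drop in the pooled fund: 0.93 × 13 = 12.09.
So the deviation gain is 13 − 12.09 = 0.91, and the fine must be at least 0.91 dollars to wipe it out.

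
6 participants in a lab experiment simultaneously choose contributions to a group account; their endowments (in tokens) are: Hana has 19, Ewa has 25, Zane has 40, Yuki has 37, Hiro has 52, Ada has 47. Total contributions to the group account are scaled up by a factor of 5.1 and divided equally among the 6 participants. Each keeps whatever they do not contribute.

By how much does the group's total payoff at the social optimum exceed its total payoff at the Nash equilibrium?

902.00 tokens

The private return per contributed unit is 5.1/6 = 0.8500 < 1 for every player regardless of endowment, so the Nash equilibrium is zero contribution and the group total is Σ E_j = 19 + 25 + 40 + 37 + 52 + 47 = 220.
Each contributed unit returns 5.100 to the group, so the social optimum is full contribution by everyone: group total = 5.100 × 220 = 1122.00.
Efficiency loss = (5.100 − 1) × 220 = 902.00.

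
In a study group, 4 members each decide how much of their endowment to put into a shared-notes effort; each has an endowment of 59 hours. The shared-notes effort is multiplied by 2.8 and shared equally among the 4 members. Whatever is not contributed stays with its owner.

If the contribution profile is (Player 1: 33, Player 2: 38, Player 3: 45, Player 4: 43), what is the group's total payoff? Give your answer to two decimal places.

522.20 hours

Total contributed: 33 + 38 + 45 + 43 = 159; total kept: 4 × 59 − 159 = 77.
The shared-notes effort pays out 2.8 × 159 = 445.20 in aggregate.
Group total = 77 + 445.20 = 522.20.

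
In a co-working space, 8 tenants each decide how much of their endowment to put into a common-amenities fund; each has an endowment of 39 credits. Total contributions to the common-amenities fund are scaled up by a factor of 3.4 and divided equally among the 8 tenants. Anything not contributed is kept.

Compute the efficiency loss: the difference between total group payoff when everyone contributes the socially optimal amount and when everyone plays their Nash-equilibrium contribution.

748.80 credits

Each contributed unit returns 3.4/8 = 0.4250 to its contributor — below 1 — so contributing 0 is dominant for every player. At the Nash equilibrium everyone keeps their 39, and the group total is 8 × 39 = 312.
Each contributed unit returns 3.400 to the group as a whole (0.4250 to each of 8 players), which exceeds 1, so the social optimum is full contribution: group total = 3.400 × 312 = 1060.80.
Efficiency loss = 1060.80 − 312 = 748.80.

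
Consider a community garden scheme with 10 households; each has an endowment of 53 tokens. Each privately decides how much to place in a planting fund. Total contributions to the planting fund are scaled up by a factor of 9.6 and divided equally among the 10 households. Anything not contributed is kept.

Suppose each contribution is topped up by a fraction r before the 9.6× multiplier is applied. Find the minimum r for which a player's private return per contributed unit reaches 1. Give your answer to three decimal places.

With matching at rate r, one contributed unit becomes (1 + r) in the planting fund and returns 9.6 × (1 + r) / 10 to the contributor.
Setting this equal to 1: 1 + r = 10/9.6 = 1.0417.
So the minimum matching rate is r = 1.0417 − 1 = 0.042.

0.042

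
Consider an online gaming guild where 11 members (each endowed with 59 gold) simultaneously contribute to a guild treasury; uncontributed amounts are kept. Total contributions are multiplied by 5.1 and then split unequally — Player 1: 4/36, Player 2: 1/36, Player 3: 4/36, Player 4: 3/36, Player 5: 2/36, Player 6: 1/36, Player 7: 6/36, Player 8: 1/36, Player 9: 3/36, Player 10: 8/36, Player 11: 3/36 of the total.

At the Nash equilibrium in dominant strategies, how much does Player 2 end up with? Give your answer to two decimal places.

67.36 gold

Each unit j contributes comes back to j as 5.1 × (j's share), so j prefers to contribute only if that share exceeds 1/5.1 = 0.1961; otherwise keeping the unit dominates.
The only share above 0.1961 is Player 10's 8/36, contributing 59; the remaining 10 contribute 0. Total contributed: 59.
Player 2 keeps 59 and receives 5.1 × 59 × 1/36 = 8.36 from the guild treasury, for a payoff of 67.36.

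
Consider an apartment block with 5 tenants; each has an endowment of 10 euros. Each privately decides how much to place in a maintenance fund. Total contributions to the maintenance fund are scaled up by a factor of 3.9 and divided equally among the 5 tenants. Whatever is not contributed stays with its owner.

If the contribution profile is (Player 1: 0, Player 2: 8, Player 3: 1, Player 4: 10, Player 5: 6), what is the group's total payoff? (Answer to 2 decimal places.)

Total contributed: 0 + 8 + 1 + 10 + 6 = 25; total kept: 5 × 10 − 25 = 25.
The maintenance fund pays out 3.9 × 25 = 97.50 in aggregate.
Group total = 25 + 97.50 = 122.50.

122.50 euros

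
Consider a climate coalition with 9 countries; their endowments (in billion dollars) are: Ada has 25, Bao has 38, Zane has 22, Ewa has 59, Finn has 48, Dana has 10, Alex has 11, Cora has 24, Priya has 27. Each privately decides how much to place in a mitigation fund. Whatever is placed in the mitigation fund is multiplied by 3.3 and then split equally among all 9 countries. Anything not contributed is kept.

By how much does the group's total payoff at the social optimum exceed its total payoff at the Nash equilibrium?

The private return per contributed unit is 3.3/9 = 0.3667 < 1 for every player regardless of endowment, so the Nash equilibrium is zero contribution and the group total is Σ E_j = 25 + 38 + 22 + 59 + 48 + 10 + 11 + 24 + 27 = 264.
Each contributed unit returns 3.300 to the group, so the social optimum is full contribution by everyone: group total = 3.300 × 264 = 871.20.
Efficiency loss = (3.300 − 1) × 264 = 607.20.

607.20 billion dollars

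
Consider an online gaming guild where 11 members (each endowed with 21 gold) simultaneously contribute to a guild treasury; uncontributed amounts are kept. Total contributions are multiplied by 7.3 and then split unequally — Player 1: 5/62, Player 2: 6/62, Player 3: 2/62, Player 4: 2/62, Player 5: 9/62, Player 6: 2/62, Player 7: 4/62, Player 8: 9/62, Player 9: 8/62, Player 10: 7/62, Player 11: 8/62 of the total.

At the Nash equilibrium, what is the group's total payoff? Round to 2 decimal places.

495.60 gold

Player j's private return per contributed unit is 7.3 × (j's share). Contributing is weakly dominant for j when that share is at least 1/7.3 = 0.1370, and contributing 0 is dominant otherwise.
Player 5 and Player 8 clear that bar, contributing 21 each; the remaining 9 contribute 0. Total contributed: 42.
The guild treasury pays out 7.3 × 42 = 306.60 in total (split across the unequal shares, but the aggregate is all that matters for the group sum).
The 9 free-riders keep 21 each, adding 189. Group total = 189 + 306.60 = 495.60.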